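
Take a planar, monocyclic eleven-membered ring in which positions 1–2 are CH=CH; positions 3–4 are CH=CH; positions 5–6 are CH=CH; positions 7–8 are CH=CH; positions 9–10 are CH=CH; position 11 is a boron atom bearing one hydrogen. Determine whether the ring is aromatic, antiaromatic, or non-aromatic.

Aromatic

The p orbitals form a continuous loop: each doubly-bonded ring atom is sp² with one p-orbital electron; the boron has an empty p orbital. The ring is fully conjugated.
Adding the contributions, 5 × 2 = 10 from the double-bond units + 0 from the BH atom = 10.
That gives a 4n+2 count (10, n = 2).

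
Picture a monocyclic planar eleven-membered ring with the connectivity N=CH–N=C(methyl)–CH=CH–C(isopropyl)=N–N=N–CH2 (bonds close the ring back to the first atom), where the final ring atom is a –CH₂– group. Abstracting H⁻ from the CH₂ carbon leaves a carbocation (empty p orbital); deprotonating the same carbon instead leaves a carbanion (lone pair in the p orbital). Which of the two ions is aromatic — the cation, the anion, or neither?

Once that carbon is sp², every ring atom has a p orbital and both ions are fully conjugated.
Cation: 5 × 2 + 0 = 10 π electrons → 4(2)+2, aromatic.
Anion: 5 × 2 + 2 = 12 π electrons → 4(3), antiaromatic.

The cation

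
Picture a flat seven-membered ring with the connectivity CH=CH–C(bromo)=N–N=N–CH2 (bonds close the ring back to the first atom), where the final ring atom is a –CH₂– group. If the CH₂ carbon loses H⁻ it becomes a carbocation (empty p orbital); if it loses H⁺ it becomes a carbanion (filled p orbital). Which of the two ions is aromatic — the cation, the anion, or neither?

In either ion the ring is fully conjugated: every atom, including the new sp² carbon, supplies a p orbital.
Cation: 3 × 2 + 0 = 6 π electrons → 4(1)+2, aromatic.
Anion: 3 × 2 + 2 = 8 π electrons → 4(2), antiaromatic.

The cation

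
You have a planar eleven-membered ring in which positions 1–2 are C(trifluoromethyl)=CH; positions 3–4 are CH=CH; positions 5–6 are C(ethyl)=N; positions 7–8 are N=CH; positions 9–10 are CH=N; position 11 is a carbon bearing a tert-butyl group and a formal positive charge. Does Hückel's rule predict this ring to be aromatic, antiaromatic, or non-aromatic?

Aromatic

All ring atoms are sp² and supply a p orbital to the ring (the double-bond atoms are sp², each contributing one p electron; each =N– nitrogen is pyridine-type (lone pair in the sp² plane, one electron in the p orbital); the carbocation has an empty p orbital); the conjugation is uninterrupted.
Adding the contributions, 5 × 2 = 10 from the double-bond units + 0 from the C(tert-butyl)(+) atom = 10.
Since 10 = 4·2 + 2, the ring meets the 4n+2 criterion.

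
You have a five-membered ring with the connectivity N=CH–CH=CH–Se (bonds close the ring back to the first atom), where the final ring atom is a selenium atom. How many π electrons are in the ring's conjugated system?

Every ring atom contributes a p orbital perpendicular to the ring (the double-bond atoms are sp², each contributing one p electron; each sp² =N– keeps its lone pair in-plane and puts one electron into the π system; the selenium donates one lone pair from its p orbital), so the π system is cyclic and fully conjugated.
π-electron count: 2 × 2 = 4 from the double-bond units + 2 from the Se atom = 6.

6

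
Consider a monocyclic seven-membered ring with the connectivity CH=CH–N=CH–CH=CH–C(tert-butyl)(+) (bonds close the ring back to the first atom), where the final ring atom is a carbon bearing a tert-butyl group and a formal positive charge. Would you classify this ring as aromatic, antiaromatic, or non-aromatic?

Aromatic

Every ring atom contributes a p orbital perpendicular to the ring (the double-bond atoms are sp², each contributing one p electron; each sp² =N– keeps its lone pair in-plane and puts one electron into the π system; the carbocation has an empty p orbital), so the π system is cyclic and fully conjugated.
Tallying contributions gives 3 × 2 = 6 from the double-bond units + 0 from the C(tert-butyl)(+) atom = 6.
Since 6 = 4·1 + 2, the ring meets the 4n+2 criterion.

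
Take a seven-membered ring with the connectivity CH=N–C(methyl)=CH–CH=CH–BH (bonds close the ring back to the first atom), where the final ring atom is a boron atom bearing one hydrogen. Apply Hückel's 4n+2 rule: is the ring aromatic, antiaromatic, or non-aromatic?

Every ring atom contributes a p orbital perpendicular to the ring (every atom in a ring double bond is sp² and brings one electron to the p orbital; each sp² =N– keeps its lone pair in-plane and puts one electron into the π system; the boron has an empty p orbital), so the π system is cyclic and fully conjugated.
Tallying contributions gives 3 × 2 = 6 from the double-bond units + 0 from the BH atom = 6.
With 6 π electrons (n = 1), the Hückel 4n+2 condition holds.

Aromatic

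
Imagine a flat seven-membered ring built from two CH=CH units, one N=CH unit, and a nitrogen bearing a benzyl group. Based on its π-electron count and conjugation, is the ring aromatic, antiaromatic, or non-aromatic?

Antiaromatic

All ring atoms are sp² and supply a p orbital to the ring (every atom in a ring double bond is sp² and brings one electron to the p orbital; the doubly-bonded nitrogens are pyridine-type — their lone pairs lie in the ring plane, leaving one electron in the p orbital; the pyrrole-type nitrogen donates its lone pair from the p orbital); the conjugation is uninterrupted.
Tallying contributions gives 3 × 2 = 6 from the double-bond units + 2 from the N(benzyl) atom = 8.
With 8 = 4·2 π electrons, Hückel's rule classifies the planar ring as antiaromatic.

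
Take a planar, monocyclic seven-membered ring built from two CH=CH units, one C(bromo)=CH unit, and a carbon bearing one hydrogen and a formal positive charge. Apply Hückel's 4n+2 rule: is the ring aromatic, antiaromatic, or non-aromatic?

Aromatic

Check conjugation: each doubly-bonded ring atom is sp² with one p-orbital electron; the carbocation has an empty p orbital — every position has a p orbital, so the cyclic π system is continuous.
Adding the contributions, 3 × 2 = 6 from the double-bond units + 0 from the CH(+) atom = 6.
With 6 π electrons (n = 1), the Hückel 4n+2 condition holds.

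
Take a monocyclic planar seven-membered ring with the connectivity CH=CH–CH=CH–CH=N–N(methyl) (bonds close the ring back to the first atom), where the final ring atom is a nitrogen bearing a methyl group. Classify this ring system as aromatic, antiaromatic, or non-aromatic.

All ring atoms are sp² and supply a p orbital to the ring (every atom in a ring double bond is sp² and brings one electron to the p orbital; each sp² =N– keeps its lone pair in-plane and puts one electron into the π system; the pyrrole-type nitrogen donates its lone pair from the p orbital); the conjugation is uninterrupted.
Adding the contributions, 3 × 2 = 6 from the double-bond units + 2 from the N(methyl) atom = 8.
With 8 = 4·2 π electrons, Hückel's rule classifies the planar ring as antiaromatic.

Antiaromatic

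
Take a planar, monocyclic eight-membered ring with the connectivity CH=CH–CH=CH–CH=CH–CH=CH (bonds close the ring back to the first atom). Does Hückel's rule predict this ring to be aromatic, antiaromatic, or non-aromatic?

Antiaromatic

Every ring atom contributes a p orbital perpendicular to the ring (the double-bond atoms are sp², each contributing one p electron), so the π system is cyclic and fully conjugated.
π-electron count: 4 × 2 = 8 from the 4 double-bond units.
8 = 4(2); a planar, fully conjugated 4n system is antiaromatic.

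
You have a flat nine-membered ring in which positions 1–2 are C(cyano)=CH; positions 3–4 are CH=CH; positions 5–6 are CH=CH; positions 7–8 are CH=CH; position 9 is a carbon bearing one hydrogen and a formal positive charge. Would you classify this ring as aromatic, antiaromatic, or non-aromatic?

Check conjugation: the double-bond atoms are sp², each contributing one p electron; the carbocation has an empty p orbital — every position has a p orbital, so the cyclic π system is continuous.
Tallying contributions gives 4 × 2 = 8 from the double-bond units + 0 from the CH(+) atom = 8.
8 = 4(2); a planar, fully conjugated 4n system is antiaromatic.

Antiaromatic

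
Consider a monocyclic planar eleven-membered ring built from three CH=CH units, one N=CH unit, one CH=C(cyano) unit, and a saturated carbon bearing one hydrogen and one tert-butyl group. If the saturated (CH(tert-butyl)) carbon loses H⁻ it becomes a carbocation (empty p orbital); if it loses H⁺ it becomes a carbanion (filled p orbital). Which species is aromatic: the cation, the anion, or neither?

In either ion the ring is fully conjugated: every atom, including the new sp² carbon, supplies a p orbital.
Cation: 5 × 2 + 0 = 10 π electrons → 4(2)+2, aromatic.
Anion: 5 × 2 + 2 = 12 π electrons → 4(3), antiaromatic.

The cation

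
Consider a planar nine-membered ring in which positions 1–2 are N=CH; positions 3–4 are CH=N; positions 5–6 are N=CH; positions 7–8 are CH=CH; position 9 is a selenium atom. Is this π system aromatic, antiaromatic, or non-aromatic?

Check conjugation: the double-bond atoms are sp², each contributing one p electron; the doubly-bonded nitrogens are pyridine-type — their lone pairs lie in the ring plane, leaving one electron in the p orbital; the selenium donates one lone pair from its p orbital — every position has a p orbital, so the cyclic π system is continuous.
Counting π electrons: 4 × 2 = 8 from the double-bond units + 2 from the Se atom = 10.
With 10 π electrons (n = 2), the Hückel 4n+2 condition holds.

Aromatic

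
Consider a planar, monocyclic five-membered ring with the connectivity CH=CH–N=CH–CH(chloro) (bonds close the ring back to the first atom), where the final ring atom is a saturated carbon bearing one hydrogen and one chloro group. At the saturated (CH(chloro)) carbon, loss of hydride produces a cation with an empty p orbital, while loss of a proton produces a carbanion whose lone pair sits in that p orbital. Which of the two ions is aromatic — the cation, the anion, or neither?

Once that carbon is sp², every ring atom has a p orbital and both ions are fully conjugated.
Cation: 2 × 2 + 0 = 4 π electrons → 4(1), antiaromatic.
Anion: 2 × 2 + 2 = 6 π electrons → 4(1)+2, aromatic.

The anion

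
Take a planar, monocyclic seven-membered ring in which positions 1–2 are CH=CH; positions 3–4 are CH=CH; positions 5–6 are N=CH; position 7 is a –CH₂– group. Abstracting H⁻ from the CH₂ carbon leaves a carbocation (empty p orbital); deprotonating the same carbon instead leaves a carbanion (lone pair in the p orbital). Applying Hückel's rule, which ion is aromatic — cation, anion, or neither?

The cation

Once that carbon is sp², every ring atom has a p orbital and both ions are fully conjugated.
Cation: 3 × 2 + 0 = 6 π electrons → 4(1)+2, aromatic.
Anion: 3 × 2 + 2 = 8 π electrons → 4(2), antiaromatic.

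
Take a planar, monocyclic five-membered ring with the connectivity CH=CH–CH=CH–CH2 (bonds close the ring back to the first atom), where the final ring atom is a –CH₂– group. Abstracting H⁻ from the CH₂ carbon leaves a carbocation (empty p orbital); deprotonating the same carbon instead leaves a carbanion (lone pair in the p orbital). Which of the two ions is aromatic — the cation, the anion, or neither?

In either ion the ring is fully conjugated: every atom, including the new sp² carbon, supplies a p orbital.
Cation: 2 × 2 + 0 = 4 π electrons → 4(1), antiaromatic.
Anion: 2 × 2 + 2 = 6 π electrons → 4(1)+2, aromatic.

The anion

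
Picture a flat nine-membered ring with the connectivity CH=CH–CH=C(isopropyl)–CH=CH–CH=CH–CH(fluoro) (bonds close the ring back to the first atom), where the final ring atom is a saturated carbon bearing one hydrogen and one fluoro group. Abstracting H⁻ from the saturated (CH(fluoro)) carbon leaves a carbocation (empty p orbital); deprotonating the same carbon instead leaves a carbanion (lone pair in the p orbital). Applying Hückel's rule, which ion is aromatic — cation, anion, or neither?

The anion

In either ion the ring is fully conjugated: every atom, including the new sp² carbon, supplies a p orbital.
Cation: 4 × 2 + 0 = 8 π electrons → 4(2), antiaromatic.
Anion: 4 × 2 + 2 = 10 π electrons → 4(2)+2, aromatic.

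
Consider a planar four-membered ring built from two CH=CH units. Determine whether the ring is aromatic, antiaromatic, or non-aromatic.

Antiaromatic

Every ring atom contributes a p orbital perpendicular to the ring (every atom in a ring double bond is sp² and brings one electron to the p orbital), so the π system is cyclic and fully conjugated.
π-electron count: 2 × 2 = 4 from the 2 double-bond units.
4 = 4(1); a planar, fully conjugated 4n system is antiaromatic.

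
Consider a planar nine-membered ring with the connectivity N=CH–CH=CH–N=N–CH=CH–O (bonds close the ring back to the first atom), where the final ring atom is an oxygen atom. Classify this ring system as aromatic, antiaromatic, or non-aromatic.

Aromatic

The p orbitals form a continuous loop: every atom in a ring double bond is sp² and brings one electron to the p orbital; the doubly-bonded nitrogens are pyridine-type — their lone pairs lie in the ring plane, leaving one electron in the p orbital; the oxygen donates one lone pair from its p orbital. The ring is fully conjugated.
Counting π electrons: 4 × 2 = 8 from the double-bond units + 2 from the O atom = 10.
Since 10 = 4·2 + 2, the ring meets the 4n+2 criterion.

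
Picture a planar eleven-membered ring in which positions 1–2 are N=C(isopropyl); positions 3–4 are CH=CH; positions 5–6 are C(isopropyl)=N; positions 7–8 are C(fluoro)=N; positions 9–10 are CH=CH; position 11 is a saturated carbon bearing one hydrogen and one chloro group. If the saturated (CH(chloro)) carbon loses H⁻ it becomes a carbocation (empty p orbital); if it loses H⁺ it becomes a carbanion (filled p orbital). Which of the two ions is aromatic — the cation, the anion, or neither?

The cation

In both ions every ring atom is sp² and contributes a p orbital, so both rings are fully conjugated.
Cation: 5 × 2 + 0 = 10 π electrons → 4(2)+2, aromatic.
Anion: 5 × 2 + 2 = 12 π electrons → 4(3), antiaromatic.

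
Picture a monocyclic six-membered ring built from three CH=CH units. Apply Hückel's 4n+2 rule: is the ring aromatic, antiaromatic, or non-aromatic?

Check conjugation: the double-bond atoms are sp², each contributing one p electron — every position has a p orbital, so the cyclic π system is continuous.
Tallying contributions gives 3 × 2 = 6 from the 3 double-bond units.
With 6 π electrons (n = 1), the Hückel 4n+2 condition holds.
This is benzene.

Aromatic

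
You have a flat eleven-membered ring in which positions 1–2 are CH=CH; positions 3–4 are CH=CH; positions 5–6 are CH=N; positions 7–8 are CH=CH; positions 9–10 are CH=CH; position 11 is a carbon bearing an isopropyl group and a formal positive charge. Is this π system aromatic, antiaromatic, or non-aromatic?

Aromatic

The p orbitals form a continuous loop: every atom in a ring double bond is sp² and brings one electron to the p orbital; each sp² =N– keeps its lone pair in-plane and puts one electron into the π system; the carbocation has an empty p orbital. The ring is fully conjugated.
π-electron count: 5 × 2 = 10 from the double-bond units + 0 from the C(isopropyl)(+) atom = 10.
With 10 π electrons (n = 2), the Hückel 4n+2 condition holds.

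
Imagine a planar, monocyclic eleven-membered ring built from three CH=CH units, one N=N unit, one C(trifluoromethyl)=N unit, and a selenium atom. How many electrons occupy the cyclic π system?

Check conjugation: each doubly-bonded ring atom is sp² with one p-orbital electron; the doubly-bonded nitrogens are pyridine-type — their lone pairs lie in the ring plane, leaving one electron in the p orbital; the selenium donates one lone pair from its p orbital — every position has a p orbital, so the cyclic π system is continuous.
Tallying contributions gives 5 × 2 = 10 from the double-bond units + 2 from the Se atom = 12.

12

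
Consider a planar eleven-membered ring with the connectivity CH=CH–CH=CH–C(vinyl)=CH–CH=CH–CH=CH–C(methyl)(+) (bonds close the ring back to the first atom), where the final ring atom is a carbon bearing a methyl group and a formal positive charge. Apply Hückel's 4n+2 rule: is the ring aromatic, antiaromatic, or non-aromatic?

Aromatic

All ring atoms are sp² and supply a p orbital to the ring (the double-bond atoms are sp², each contributing one p electron; the carbocation has an empty p orbital); the conjugation is uninterrupted.
Adding the contributions, 5 × 2 = 10 from the double-bond units + 0 from the C(methyl)(+) atom = 10.
With 10 π electrons (n = 2), the Hückel 4n+2 condition holds.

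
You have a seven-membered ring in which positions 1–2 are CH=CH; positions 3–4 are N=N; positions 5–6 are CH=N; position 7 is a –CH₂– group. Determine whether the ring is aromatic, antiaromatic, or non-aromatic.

The CH2 carbon is saturated: the tetrahedral CH₂ carbon is sp³ and has no p orbital in the ring π system. Conjugation is not continuous around the ring.
Broken conjugation rules out both aromaticity and antiaromaticity.

Non-aromatic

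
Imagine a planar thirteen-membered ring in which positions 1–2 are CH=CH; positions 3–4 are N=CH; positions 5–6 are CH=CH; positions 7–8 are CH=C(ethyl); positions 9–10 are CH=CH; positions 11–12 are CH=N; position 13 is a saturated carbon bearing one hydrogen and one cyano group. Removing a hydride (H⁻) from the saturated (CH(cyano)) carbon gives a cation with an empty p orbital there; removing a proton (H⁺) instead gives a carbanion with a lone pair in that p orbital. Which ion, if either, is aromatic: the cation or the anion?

In both ions every ring atom is sp² and contributes a p orbital, so both rings are fully conjugated.
Cation: 6 × 2 + 0 = 12 π electrons → 4(3), antiaromatic.
Anion: 6 × 2 + 2 = 14 π electrons → 4(3)+2, aromatic.

The anion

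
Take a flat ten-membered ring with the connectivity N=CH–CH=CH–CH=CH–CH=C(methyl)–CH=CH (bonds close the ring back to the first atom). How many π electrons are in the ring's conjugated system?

10

Check conjugation: every atom in a ring double bond is sp² and brings one electron to the p orbital; each =N– nitrogen is pyridine-type (lone pair in the sp² plane, one electron in the p orbital) — every position has a p orbital, so the cyclic π system is continuous.
Counting π electrons: 5 × 2 = 10 from the 5 double-bond units.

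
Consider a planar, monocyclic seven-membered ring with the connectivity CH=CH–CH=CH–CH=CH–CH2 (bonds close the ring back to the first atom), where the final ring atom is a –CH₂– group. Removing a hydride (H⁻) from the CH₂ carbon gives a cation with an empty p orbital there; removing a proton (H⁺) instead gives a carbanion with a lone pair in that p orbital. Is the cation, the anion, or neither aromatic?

The cation

Once that carbon is sp², every ring atom has a p orbital and both ions are fully conjugated.
Cation: 3 × 2 + 0 = 6 π electrons → 4(1)+2, aromatic.
Anion: 3 × 2 + 2 = 8 π electrons → 4(2), antiaromatic.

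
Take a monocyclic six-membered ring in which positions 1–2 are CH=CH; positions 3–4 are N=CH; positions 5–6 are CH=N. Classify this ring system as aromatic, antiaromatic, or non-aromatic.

All ring atoms are sp² and supply a p orbital to the ring (each doubly-bonded ring atom is sp² with one p-orbital electron; each sp² =N– keeps its lone pair in-plane and puts one electron into the π system); the conjugation is uninterrupted.
Counting π electrons: 3 × 2 = 6 from the 3 double-bond units.
Since 6 = 4·1 + 2, the ring meets the 4n+2 criterion.

Aromatic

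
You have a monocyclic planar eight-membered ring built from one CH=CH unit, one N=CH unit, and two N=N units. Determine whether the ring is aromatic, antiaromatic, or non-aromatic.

Antiaromatic

The p orbitals form a continuous loop: the double-bond atoms are sp², each contributing one p electron; each sp² =N– keeps its lone pair in-plane and puts one electron into the π system. The ring is fully conjugated.
Counting π electrons: 4 × 2 = 8 from the 4 double-bond units.
With 8 = 4·2 π electrons, Hückel's rule classifies the planar ring as antiaromatic.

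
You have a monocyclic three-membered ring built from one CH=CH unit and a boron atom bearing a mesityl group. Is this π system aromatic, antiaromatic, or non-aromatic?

Check conjugation: the double-bond atoms are sp², each contributing one p electron; the boron has an empty p orbital — every position has a p orbital, so the cyclic π system is continuous.
Adding the contributions, 1 × 2 = 2 from the double-bond unit + 0 from the B(mesityl) atom = 2.
With 2 π electrons (n = 0), the Hückel 4n+2 condition holds.

Aromatic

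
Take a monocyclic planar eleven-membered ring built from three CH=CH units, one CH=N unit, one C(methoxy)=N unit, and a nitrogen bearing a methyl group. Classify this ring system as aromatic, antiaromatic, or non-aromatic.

All ring atoms are sp² and supply a p orbital to the ring (the double-bond atoms are sp², each contributing one p electron; each =N– nitrogen is pyridine-type (lone pair in the sp² plane, one electron in the p orbital); the pyrrole-type nitrogen donates its lone pair from the p orbital); the conjugation is uninterrupted.
Counting π electrons: 5 × 2 = 10 from the double-bond units + 2 from the N(methyl) atom = 12.
A 4n π count (12, n = 3) in a planar conjugated ring means antiaromatic.

Antiaromatic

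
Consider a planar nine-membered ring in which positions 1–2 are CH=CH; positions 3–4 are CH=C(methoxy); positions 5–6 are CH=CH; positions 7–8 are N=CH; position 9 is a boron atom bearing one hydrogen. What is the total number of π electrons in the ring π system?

The p orbitals form a continuous loop: each doubly-bonded ring atom is sp² with one p-orbital electron; each sp² =N– keeps its lone pair in-plane and puts one electron into the π system; the boron has an empty p orbital. The ring is fully conjugated.
π-electron count: 4 × 2 = 8 from the double-bond units + 0 from the BH atom = 8.

8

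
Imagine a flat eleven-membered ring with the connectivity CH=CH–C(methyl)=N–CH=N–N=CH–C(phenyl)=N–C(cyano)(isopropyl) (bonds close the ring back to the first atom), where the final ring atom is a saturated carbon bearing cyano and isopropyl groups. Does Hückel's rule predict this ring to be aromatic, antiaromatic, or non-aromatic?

The C(cyano)(isopropyl) position has four σ bonds — that saturated carbon is sp³ and has no p orbital in the ring π system — so the cyclic conjugation is interrupted.
Hückel's rule only applies to fully conjugated rings, so this one is simply non-aromatic.

Non-aromatic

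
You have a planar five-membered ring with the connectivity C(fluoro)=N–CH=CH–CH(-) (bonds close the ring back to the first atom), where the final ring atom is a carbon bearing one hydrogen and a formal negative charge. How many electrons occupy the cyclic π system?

Check conjugation: every atom in a ring double bond is sp² and brings one electron to the p orbital; the doubly-bonded nitrogens are pyridine-type — their lone pairs lie in the ring plane, leaving one electron in the p orbital; the carbanion's lone pair occupies the p orbital — every position has a p orbital, so the cyclic π system is continuous.
π-electron count: 2 × 2 = 4 from the double-bond units + 2 from the CH(-) atom = 6.

6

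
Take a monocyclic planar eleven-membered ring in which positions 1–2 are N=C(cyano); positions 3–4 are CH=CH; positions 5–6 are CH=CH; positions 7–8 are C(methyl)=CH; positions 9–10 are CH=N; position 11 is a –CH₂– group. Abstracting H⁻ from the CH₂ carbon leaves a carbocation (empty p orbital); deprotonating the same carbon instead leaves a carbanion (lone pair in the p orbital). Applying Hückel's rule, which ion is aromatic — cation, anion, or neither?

The cation

Both ions have a continuous loop of p orbitals — each ring atom is sp².
Cation: 5 × 2 + 0 = 10 π electrons → 4(2)+2, aromatic.
Anion: 5 × 2 + 2 = 12 π electrons → 4(3), antiaromatic.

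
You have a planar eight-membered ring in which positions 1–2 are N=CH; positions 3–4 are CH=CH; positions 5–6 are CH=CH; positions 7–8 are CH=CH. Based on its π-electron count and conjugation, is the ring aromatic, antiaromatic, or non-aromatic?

All ring atoms are sp² and supply a p orbital to the ring (each doubly-bonded ring atom is sp² with one p-orbital electron; the doubly-bonded nitrogens are pyridine-type — their lone pairs lie in the ring plane, leaving one electron in the p orbital); the conjugation is uninterrupted.
Counting π electrons: 4 × 2 = 8 from the 4 double-bond units.
A 4n π count (8, n = 2) in a planar conjugated ring means antiaromatic.

Antiaromatic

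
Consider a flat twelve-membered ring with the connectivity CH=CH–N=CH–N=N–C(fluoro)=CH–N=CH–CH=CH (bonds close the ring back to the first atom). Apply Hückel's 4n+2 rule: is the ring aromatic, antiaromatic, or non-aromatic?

Every ring atom contributes a p orbital perpendicular to the ring (each doubly-bonded ring atom is sp² with one p-orbital electron; the doubly-bonded nitrogens are pyridine-type — their lone pairs lie in the ring plane, leaving one electron in the p orbital), so the π system is cyclic and fully conjugated.
Tallying contributions gives 6 × 2 = 12 from the 6 double-bond units.
With 12 = 4·3 π electrons, Hückel's rule classifies the planar ring as antiaromatic.

Antiaromatic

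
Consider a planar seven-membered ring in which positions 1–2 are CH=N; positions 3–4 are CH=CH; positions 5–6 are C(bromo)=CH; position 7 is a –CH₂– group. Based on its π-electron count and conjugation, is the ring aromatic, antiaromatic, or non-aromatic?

Non-aromatic

Because the tetrahedral CH₂ carbon is sp³ and has no p orbital in the ring π system at the CH2 position, the π system cannot extend all the way around the ring.
Without a continuous loop of overlapping p orbitals the Hückel electron count never comes into play.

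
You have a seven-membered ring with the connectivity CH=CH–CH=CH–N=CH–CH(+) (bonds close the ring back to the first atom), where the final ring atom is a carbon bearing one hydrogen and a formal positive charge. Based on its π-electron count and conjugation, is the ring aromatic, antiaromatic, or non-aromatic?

Every ring atom contributes a p orbital perpendicular to the ring (the double-bond atoms are sp², each contributing one p electron; each =N– nitrogen is pyridine-type (lone pair in the sp² plane, one electron in the p orbital); the carbocation has an empty p orbital), so the π system is cyclic and fully conjugated.
Adding the contributions, 3 × 2 = 6 from the double-bond units + 0 from the CH(+) atom = 6.
6 = 4(1) + 2, which satisfies Hückel's 4n+2 rule.

Aromatic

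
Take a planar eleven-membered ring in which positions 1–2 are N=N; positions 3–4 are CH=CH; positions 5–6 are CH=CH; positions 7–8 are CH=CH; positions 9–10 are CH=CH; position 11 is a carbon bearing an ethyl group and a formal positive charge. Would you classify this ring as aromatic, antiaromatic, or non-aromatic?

Aromatic

Check conjugation: every atom in a ring double bond is sp² and brings one electron to the p orbital; each =N– nitrogen is pyridine-type (lone pair in the sp² plane, one electron in the p orbital); the carbocation has an empty p orbital — every position has a p orbital, so the cyclic π system is continuous.
π-electron count: 5 × 2 = 10 from the double-bond units + 0 from the C(ethyl)(+) atom = 10.
With 10 π electrons (n = 2), the Hückel 4n+2 condition holds.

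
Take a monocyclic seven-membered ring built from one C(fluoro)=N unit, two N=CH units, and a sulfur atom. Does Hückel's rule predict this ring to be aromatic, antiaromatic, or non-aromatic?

Antiaromatic

Check conjugation: each doubly-bonded ring atom is sp² with one p-orbital electron; each sp² =N– keeps its lone pair in-plane and puts one electron into the π system; the sulfur donates one lone pair from its p orbital — every position has a p orbital, so the cyclic π system is continuous.
π-electron count: 3 × 2 = 6 from the double-bond units + 2 from the S atom = 8.
With 8 = 4·2 π electrons, Hückel's rule classifies the planar ring as antiaromatic.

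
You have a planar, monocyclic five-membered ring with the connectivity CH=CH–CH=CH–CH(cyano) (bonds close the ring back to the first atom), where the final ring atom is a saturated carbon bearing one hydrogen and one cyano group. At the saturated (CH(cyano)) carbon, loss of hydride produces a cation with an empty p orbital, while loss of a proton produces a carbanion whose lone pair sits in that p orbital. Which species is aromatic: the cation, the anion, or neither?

The anion

Both ions have a continuous loop of p orbitals — each ring atom is sp².
Cation: 2 × 2 + 0 = 4 π electrons → 4(1), antiaromatic.
Anion: 2 × 2 + 2 = 6 π electrons → 4(1)+2, aromatic.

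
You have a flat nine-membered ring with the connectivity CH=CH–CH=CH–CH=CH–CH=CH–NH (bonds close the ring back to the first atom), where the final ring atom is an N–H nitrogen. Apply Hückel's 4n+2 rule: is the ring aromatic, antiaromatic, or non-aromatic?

Every ring atom contributes a p orbital perpendicular to the ring (the double-bond atoms are sp², each contributing one p electron; the pyrrole-type nitrogen donates its lone pair from the p orbital), so the π system is cyclic and fully conjugated.
Tallying contributions gives 4 × 2 = 8 from the double-bond units + 2 from the NH atom = 10.
10 = 4(2) + 2, which satisfies Hückel's 4n+2 rule.

Aromatic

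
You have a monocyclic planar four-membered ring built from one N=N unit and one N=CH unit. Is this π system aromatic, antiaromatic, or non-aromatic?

Antiaromatic

All ring atoms are sp² and supply a p orbital to the ring (every atom in a ring double bond is sp² and brings one electron to the p orbital; each =N– nitrogen is pyridine-type (lone pair in the sp² plane, one electron in the p orbital)); the conjugation is uninterrupted.
Adding the contributions, 2 × 2 = 4 from the 2 double-bond units.
4 is a 4n count (n = 1), so the planar conjugated ring is antiaromatic.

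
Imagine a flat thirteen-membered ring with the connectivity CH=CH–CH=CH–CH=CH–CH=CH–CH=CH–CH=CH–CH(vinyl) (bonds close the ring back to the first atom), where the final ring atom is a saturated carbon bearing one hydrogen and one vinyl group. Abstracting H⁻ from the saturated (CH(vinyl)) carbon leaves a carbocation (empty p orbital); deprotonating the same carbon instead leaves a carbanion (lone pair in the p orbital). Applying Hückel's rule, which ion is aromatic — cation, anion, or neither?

In either ion the ring is fully conjugated: every atom, including the new sp² carbon, supplies a p orbital.
Cation: 6 × 2 + 0 = 12 π electrons → 4(3), antiaromatic.
Anion: 6 × 2 + 2 = 14 π electrons → 4(3)+2, aromatic.

The anion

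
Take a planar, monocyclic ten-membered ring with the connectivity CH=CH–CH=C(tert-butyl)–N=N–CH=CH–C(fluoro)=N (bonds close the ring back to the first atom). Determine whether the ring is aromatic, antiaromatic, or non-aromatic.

Aromatic

The p orbitals form a continuous loop: each doubly-bonded ring atom is sp² with one p-orbital electron; each =N– nitrogen is pyridine-type (lone pair in the sp² plane, one electron in the p orbital). The ring is fully conjugated.
π-electron count: 5 × 2 = 10 from the 5 double-bond units.
That gives a 4n+2 count (10, n = 2).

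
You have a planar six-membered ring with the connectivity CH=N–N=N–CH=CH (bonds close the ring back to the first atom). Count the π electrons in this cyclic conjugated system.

All ring atoms are sp² and supply a p orbital to the ring (the double-bond atoms are sp², each contributing one p electron; each =N– nitrogen is pyridine-type (lone pair in the sp² plane, one electron in the p orbital)); the conjugation is uninterrupted.
Adding the contributions, 3 × 2 = 6 from the 3 double-bond units.

6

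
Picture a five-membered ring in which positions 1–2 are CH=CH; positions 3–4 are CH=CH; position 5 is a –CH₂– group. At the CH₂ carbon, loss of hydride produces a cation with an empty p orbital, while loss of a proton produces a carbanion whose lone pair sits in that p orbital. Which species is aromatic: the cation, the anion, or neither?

Once that carbon is sp², every ring atom has a p orbital and both ions are fully conjugated.
Cation: 2 × 2 + 0 = 4 π electrons → 4(1), antiaromatic.
Anion: 2 × 2 + 2 = 6 π electrons → 4(1)+2, aromatic.

The anion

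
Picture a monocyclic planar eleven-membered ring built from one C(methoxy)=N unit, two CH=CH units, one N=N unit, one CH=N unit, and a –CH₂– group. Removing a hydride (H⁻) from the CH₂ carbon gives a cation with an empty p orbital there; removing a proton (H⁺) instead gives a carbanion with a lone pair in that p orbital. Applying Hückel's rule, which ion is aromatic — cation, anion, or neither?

In both ions every ring atom is sp² and contributes a p orbital, so both rings are fully conjugated.
Cation: 5 × 2 + 0 = 10 π electrons → 4(2)+2, aromatic.
Anion: 5 × 2 + 2 = 12 π electrons → 4(3), antiaromatic.

The cation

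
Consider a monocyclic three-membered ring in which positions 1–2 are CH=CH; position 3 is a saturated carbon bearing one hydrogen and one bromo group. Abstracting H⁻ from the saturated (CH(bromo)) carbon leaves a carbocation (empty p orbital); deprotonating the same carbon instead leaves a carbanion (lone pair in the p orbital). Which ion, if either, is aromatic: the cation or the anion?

In either ion the ring is fully conjugated: every atom, including the new sp² carbon, supplies a p orbital.
Cation: 1 × 2 + 0 = 2 π electrons → 4(0)+2, aromatic.
Anion: 1 × 2 + 2 = 4 π electrons → 4(1), antiaromatic.

The cation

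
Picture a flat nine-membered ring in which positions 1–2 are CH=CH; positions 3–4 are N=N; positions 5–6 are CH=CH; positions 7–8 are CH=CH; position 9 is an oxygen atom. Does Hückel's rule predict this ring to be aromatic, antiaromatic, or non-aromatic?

Aromatic

The p orbitals form a continuous loop: every atom in a ring double bond is sp² and brings one electron to the p orbital; the doubly-bonded nitrogens are pyridine-type — their lone pairs lie in the ring plane, leaving one electron in the p orbital; the oxygen donates one lone pair from its p orbital. The ring is fully conjugated.
Tallying contributions gives 4 × 2 = 8 from the double-bond units + 2 from the O atom = 10.
10 = 4(2) + 2, which satisfies Hückel's 4n+2 rule.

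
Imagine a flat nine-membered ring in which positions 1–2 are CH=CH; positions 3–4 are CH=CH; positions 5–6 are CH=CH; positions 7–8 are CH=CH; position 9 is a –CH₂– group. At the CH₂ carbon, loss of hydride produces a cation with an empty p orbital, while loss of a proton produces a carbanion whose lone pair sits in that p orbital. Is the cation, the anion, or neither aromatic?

The anion

Both ions have a continuous loop of p orbitals — each ring atom is sp².
Cation: 4 × 2 + 0 = 8 π electrons → 4(2), antiaromatic.
Anion: 4 × 2 + 2 = 10 π electrons → 4(2)+2, aromatic.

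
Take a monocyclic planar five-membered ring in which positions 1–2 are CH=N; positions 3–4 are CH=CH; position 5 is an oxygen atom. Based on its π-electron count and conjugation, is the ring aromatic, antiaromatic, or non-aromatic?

All ring atoms are sp² and supply a p orbital to the ring (the double-bond atoms are sp², each contributing one p electron; each sp² =N– keeps its lone pair in-plane and puts one electron into the π system; the oxygen donates one lone pair from its p orbital); the conjugation is uninterrupted.
π-electron count: 2 × 2 = 4 from the double-bond units + 2 from the O atom = 6.
Since 6 = 4·1 + 2, the ring meets the 4n+2 criterion.

Aromatic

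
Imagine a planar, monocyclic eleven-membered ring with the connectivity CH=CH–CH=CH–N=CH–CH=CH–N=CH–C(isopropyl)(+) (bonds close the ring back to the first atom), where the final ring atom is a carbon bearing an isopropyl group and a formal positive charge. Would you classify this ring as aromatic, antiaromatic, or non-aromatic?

Every ring atom contributes a p orbital perpendicular to the ring (the double-bond atoms are sp², each contributing one p electron; the doubly-bonded nitrogens are pyridine-type — their lone pairs lie in the ring plane, leaving one electron in the p orbital; the carbocation has an empty p orbital), so the π system is cyclic and fully conjugated.
Adding the contributions, 5 × 2 = 10 from the double-bond units + 0 from the C(isopropyl)(+) atom = 10.
That gives a 4n+2 count (10, n = 2).

Aromatic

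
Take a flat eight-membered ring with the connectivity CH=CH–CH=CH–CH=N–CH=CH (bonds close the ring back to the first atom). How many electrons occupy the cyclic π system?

Every ring atom contributes a p orbital perpendicular to the ring (the double-bond atoms are sp², each contributing one p electron; each sp² =N– keeps its lone pair in-plane and puts one electron into the π system), so the π system is cyclic and fully conjugated.
π-electron count: 4 × 2 = 8 from the 4 double-bond units.

8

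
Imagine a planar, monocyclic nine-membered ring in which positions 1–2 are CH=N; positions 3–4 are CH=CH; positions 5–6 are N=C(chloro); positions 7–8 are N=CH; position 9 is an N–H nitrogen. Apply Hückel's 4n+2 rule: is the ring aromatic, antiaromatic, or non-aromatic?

Aromatic

All ring atoms are sp² and supply a p orbital to the ring (each doubly-bonded ring atom is sp² with one p-orbital electron; each =N– nitrogen is pyridine-type (lone pair in the sp² plane, one electron in the p orbital); the pyrrole-type nitrogen donates its lone pair from the p orbital); the conjugation is uninterrupted.
Adding the contributions, 4 × 2 = 8 from the double-bond units + 2 from the NH atom = 10.
10 = 4(2) + 2, which satisfies Hückel's 4n+2 rule.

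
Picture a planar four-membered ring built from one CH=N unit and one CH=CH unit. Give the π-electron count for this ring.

All ring atoms are sp² and supply a p orbital to the ring (each doubly-bonded ring atom is sp² with one p-orbital electron; the doubly-bonded nitrogens are pyridine-type — their lone pairs lie in the ring plane, leaving one electron in the p orbital); the conjugation is uninterrupted.
Tallying contributions gives 2 × 2 = 4 from the 2 double-bond units.

4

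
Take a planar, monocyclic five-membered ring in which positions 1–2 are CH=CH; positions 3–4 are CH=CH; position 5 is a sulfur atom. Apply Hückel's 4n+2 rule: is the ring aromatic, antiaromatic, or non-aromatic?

Aromatic

The p orbitals form a continuous loop: each doubly-bonded ring atom is sp² with one p-orbital electron; the sulfur donates one lone pair from its p orbital. The ring is fully conjugated.
π-electron count: 2 × 2 = 4 from the double-bond units + 2 from the S atom = 6.
6 = 4(1) + 2, which satisfies Hückel's 4n+2 rule.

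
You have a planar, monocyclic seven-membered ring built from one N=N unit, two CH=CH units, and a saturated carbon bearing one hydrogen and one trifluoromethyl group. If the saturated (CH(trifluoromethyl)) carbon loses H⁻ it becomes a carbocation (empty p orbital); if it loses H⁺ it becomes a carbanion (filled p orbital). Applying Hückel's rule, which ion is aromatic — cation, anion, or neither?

The cation

In both ions every ring atom is sp² and contributes a p orbital, so both rings are fully conjugated.
Cation: 3 × 2 + 0 = 6 π electrons → 4(1)+2, aromatic.
Anion: 3 × 2 + 2 = 8 π electrons → 4(2), antiaromatic.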